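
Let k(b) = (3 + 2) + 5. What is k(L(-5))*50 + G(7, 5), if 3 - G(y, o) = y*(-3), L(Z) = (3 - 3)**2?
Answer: 524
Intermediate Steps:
L(Z) = 0 (L(Z) = 0**2 = 0)
G(y, o) = 3 + 3*y (G(y, o) = 3 - y*(-3) = 3 - (-3)*y = 3 + 3*y)
k(b) = 10 (k(b) = 5 + 5 = 10)
k(L(-5))*50 + G(7, 5) = 10*50 + (3 + 3*7) = 500 + (3 + 21) = 500 + 24 = 524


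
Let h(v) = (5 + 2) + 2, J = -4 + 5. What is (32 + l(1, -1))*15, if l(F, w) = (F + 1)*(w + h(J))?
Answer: 720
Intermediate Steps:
J = 1
h(v) = 9 (h(v) = 7 + 2 = 9)
l(F, w) = (1 + F)*(9 + w) (l(F, w) = (F + 1)*(w + 9) = (1 + F)*(9 + w))
(32 + l(1, -1))*15 = (32 + (9 - 1 + 9*1 + 1*(-1)))*15 = (32 + (9 - 1 + 9 - 1))*15 = (32 + 16)*15 = 48*15 = 720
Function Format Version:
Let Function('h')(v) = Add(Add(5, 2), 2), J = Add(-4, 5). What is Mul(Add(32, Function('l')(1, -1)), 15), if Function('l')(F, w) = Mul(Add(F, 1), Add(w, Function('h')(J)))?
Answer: 720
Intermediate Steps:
J = 1
Function('h')(v) = 9 (Function('h')(v) = Add(7, 2) = 9)
Function('l')(F, w) = Mul(Add(1, F), Add(9, w)) (Function('l')(F, w) = Mul(Add(F, 1), Add(w, 9)) = Mul(Add(1, F), Add(9, w)))
Mul(Add(32, Function('l')(1, -1)), 15) = Mul(Add(32, Add(9, -1, Mul(9, 1), Mul(1, -1))), 15) = Mul(Add(32, Add(9, -1, 9, -1)), 15) = Mul(Add(32, 16), 15) = Mul(48, 15) = 720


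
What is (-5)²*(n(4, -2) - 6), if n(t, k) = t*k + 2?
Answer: -300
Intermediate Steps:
n(t, k) = 2 + k*t (n(t, k) = k*t + 2 = 2 + k*t)
(-5)²*(n(4, -2) - 6) = (-5)²*((2 - 2*4) - 6) = 25*((2 - 8) - 6) = 25*(-6 - 6) = 25*(-12) = -300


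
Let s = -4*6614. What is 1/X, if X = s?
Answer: -1/26456 ≈ -3.7799e-5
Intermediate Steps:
s = -26456
X = -26456
1/X = 1/(-26456) = -1/26456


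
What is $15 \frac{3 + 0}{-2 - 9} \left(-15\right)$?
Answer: $\frac{675}{11} \approx 61.364$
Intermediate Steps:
$15 \frac{3 + 0}{-2 - 9} \left(-15\right) = 15 \frac{3}{-11} \left(-15\right) = 15 \cdot 3 \left(- \frac{1}{11}\right) \left(-15\right) = 15 \left(- \frac{3}{11}\right) \left(-15\right) = \left(- \frac{45}{11}\right) \left(-15\right) = \frac{675}{11}$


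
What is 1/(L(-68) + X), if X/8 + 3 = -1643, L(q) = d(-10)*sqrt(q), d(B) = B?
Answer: I/(4*(-3292*I + 5*sqrt(17))) ≈ -7.5939e-5 + 4.7555e-7*I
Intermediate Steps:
L(q) = -10*sqrt(q)
X = -13168 (X = -24 + 8*(-1643) = -24 - 13144 = -13168)
1/(L(-68) + X) = 1/(-20*I*sqrt(17) - 13168) = 1/(-13168 - 20*I*sqrt(17))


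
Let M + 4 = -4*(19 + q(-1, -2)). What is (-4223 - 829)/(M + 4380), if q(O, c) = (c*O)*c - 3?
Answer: -1263/1082 ≈ -1.1673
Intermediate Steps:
q(O, c) = -3 + O*c² (q(O, c) = (O*c)*c - 3 = O*c² - 3 = -3 + O*c²)
M = -52 (M = -4 - 4*(19 + (-3 - 1*(-2)²)) = -4 - 4*(19 + (-3 - 1*4)) = -4 - 4*(19 + (-3 - 4)) = -4 - 4*(19 - 7) = -4 - 4*12 = -4 - 48 = -52)
(-4223 - 829)/(M + 4380) = (-4223 - 829)/(-52 + 4380) = -5052/4328 = -5052*1/4328 = -1263/1082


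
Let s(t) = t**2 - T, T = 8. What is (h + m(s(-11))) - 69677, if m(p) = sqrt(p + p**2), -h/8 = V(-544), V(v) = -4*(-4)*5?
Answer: -70317 + sqrt(12882) ≈ -70204.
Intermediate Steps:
V(v) = 80 (V(v) = 16*5 = 80)
h = -640 (h = -8*80 = -640)
s(t) = -8 + t**2 (s(t) = t**2 - 1*8 = t**2 - 8 = -8 + t**2)
(h + m(s(-11))) - 69677 = (-640 + sqrt((-8 + (-11)**2)*(1 + (-8 + (-11)**2)))) - 69677 = (-640 + sqrt((-8 + 121)*(1 + (-8 + 121)))) - 69677 = (-640 + sqrt(113*(1 + 113))) - 69677 = (-640 + sqrt(113*114)) - 69677 = (-640 + sqrt(12882)) - 69677 = -70317 + sqrt(12882)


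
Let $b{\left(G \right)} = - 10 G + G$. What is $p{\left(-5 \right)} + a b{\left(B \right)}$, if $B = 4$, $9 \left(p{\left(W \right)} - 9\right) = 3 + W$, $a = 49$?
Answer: $- \frac{15797}{9} \approx -1755.2$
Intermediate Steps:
$p{\left(W \right)} = \frac{28}{3} + \frac{W}{9}$ ($p{\left(W \right)} = 9 + \frac{3 + W}{9} = 9 + \left(\frac{1}{3} + \frac{W}{9}\right) = \frac{28}{3} + \frac{W}{9}$)
$b{\left(G \right)} = - 9 G$
$p{\left(-5 \right)} + a b{\left(B \right)} = \left(\frac{28}{3} + \frac{1}{9} \left(-5\right)\right) + 49 \left(\left(-9\right) 4\right) = \left(\frac{28}{3} - \frac{5}{9}\right) + 49 \left(-36\right) = \frac{79}{9} - 1764 = - \frac{15797}{9}$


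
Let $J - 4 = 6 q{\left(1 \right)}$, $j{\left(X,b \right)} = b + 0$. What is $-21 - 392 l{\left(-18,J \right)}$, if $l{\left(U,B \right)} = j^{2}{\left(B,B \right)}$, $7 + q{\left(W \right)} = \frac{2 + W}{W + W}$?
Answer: $-329693$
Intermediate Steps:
$q{\left(W \right)} = -7 + \frac{2 + W}{2 W}$ ($q{\left(W \right)} = -7 + \frac{2 + W}{W + W} = -7 + \frac{2 + W}{2 W}$)
$j{\left(X,b \right)} = b$
$J = -29$ ($J = 4 + 6 \left(- \frac{13}{2} + 1^{-1}\right) = 4 + 6 \left(- \frac{13}{2} + 1\right) = 4 + 6 \left(- \frac{11}{2}\right) = 4 - 33 = -29$)
$l{\left(U,B \right)} = B^{2}$
$-21 - 392 l{\left(-18,J \right)} = -21 - 392 \left(-29\right)^{2} = -21 - 329672 = -329693$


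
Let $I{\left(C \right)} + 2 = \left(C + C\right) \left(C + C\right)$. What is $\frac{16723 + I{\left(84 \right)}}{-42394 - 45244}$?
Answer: $- \frac{44945}{87638} \approx -0.51285$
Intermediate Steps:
$I{\left(C \right)} = -2 + 4 C^{2}$ ($I{\left(C \right)} = -2 + \left(C + C\right) \left(C + C\right) = -2 + 2 C 2 C = -2 + 4 C^{2}$)
$\frac{16723 + I{\left(84 \right)}}{-42394 - 45244} = \frac{16723 - \left(2 - 4 \cdot 84^{2}\right)}{-42394 - 45244} = \frac{16723 + \left(-2 + 4 \cdot 7056\right)}{-87638} = \left(16723 + \left(-2 + 28224\right)\right) \left(- \frac{1}{87638}\right) = \left(16723 + 28222\right) \left(- \frac{1}{87638}\right) = 44945 \left(- \frac{1}{87638}\right) = - \frac{44945}{87638}$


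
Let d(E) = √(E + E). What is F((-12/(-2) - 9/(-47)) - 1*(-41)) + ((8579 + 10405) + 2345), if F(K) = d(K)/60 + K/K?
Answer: 21330 + √52123/1410 ≈ 21330.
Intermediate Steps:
d(E) = √2*√E (d(E) = √(2*E) = √2*√E)
F(K) = 1 + √2*√K/60 (F(K) = (√2*√K)/60 + K/K = (√2*√K)*(1/60) + 1 = √2*√K/60 + 1 = 1 + √2*√K/60)
F((-12/(-2) - 9/(-47)) - 1*(-41)) + ((8579 + 10405) + 2345) = (1 + √2*√((-12/(-2) - 9/(-47)) - 1*(-41))/60) + ((8579 + 10405) + 2345) = (1 + √2*√((-12*(-½) - 9*(-1/47)) + 41)/60) + (18984 + 2345) = (1 + √2*√((6 + 9/47) + 41)/60) + 21329 = (1 + √2*√(291/47 + 41)/60) + 21329 = (1 + √2*√(2218/47)/60) + 21329 = (1 + √2*(√104246/47)/60) + 21329 = (1 + √52123/1410) + 21329 = 21330 + √52123/1410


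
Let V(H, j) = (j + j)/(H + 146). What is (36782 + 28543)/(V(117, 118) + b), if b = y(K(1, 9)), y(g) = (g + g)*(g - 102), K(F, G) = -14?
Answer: 1145365/56964 ≈ 20.107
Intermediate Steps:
V(H, j) = 2*j/(146 + H) (V(H, j) = (2*j)/(146 + H) = 2*j/(146 + H))
y(g) = 2*g*(-102 + g) (y(g) = (2*g)*(-102 + g) = 2*g*(-102 + g))
b = 3248 (b = 2*(-14)*(-102 - 14) = 2*(-14)*(-116) = 3248)
(36782 + 28543)/(V(117, 118) + b) = (36782 + 28543)/(2*118/(146 + 117) + 3248) = 65325/(2*118/263 + 3248) = 65325/(2*118*(1/263) + 3248) = 65325/(236/263 + 3248) = 65325/(854460/263) = 65325*(263/854460) = 1145365/56964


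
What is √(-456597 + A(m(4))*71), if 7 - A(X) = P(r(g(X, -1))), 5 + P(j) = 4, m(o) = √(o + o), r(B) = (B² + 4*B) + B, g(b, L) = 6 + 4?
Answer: I*√456029 ≈ 675.3*I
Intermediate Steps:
g(b, L) = 10
r(B) = B² + 5*B
m(o) = √2*√o (m(o) = √(2*o) = √2*√o)
P(j) = -1 (P(j) = -5 + 4 = -1)
A(X) = 8 (A(X) = 7 - 1*(-1) = 7 + 1 = 8)
√(-456597 + A(m(4))*71) = √(-456597 + 8*71) = √(-456597 + 568) = √(-456029) = I*√456029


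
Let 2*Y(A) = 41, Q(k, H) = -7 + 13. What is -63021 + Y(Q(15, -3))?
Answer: -126001/2 ≈ -63001.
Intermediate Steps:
Q(k, H) = 6
Y(A) = 41/2 (Y(A) = (½)*41 = 41/2)
-63021 + Y(Q(15, -3)) = -63021 + 41/2 = -126001/2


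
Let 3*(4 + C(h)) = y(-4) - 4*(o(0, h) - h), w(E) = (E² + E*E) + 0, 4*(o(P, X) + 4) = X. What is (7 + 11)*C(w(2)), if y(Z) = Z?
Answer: 144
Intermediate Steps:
o(P, X) = -4 + X/4
w(E) = 2*E² (w(E) = (E² + E²) + 0 = 2*E² + 0 = 2*E²)
C(h) = h (C(h) = -4 + (-4 - 4*((-4 + h/4) - h))/3 = -4 + (-4 - 4*(-4 - 3*h/4))/3 = -4 + (-4 + (16 + 3*h))/3 = -4 + (12 + 3*h)/3 = -4 + (4 + h) = h)
(7 + 11)*C(w(2)) = (7 + 11)*(2*2²) = 18*(2*4) = 18*8 = 144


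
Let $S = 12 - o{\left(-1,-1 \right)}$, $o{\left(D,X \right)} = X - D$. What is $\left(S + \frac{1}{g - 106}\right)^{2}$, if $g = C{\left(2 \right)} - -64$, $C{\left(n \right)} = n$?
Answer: $\frac{229441}{1600} \approx 143.4$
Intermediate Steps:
$g = 66$ ($g = 2 - -64 = 2 + 64 = 66$)
$S = 12$ ($S = 12 - \left(-1 - -1\right) = 12 - \left(-1 + 1\right) = 12 - 0 = 12 + 0 = 12$)
$\left(S + \frac{1}{g - 106}\right)^{2} = \left(12 + \frac{1}{66 - 106}\right)^{2} = \left(12 + \frac{1}{-40}\right)^{2} = \left(12 - \frac{1}{40}\right)^{2} = \left(\frac{479}{40}\right)^{2} = \frac{229441}{1600}$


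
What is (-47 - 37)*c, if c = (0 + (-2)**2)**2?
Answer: -1344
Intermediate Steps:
c = 16 (c = (0 + 4)**2 = 4**2 = 16)
(-47 - 37)*c = (-47 - 37)*16 = -84*16 = -1344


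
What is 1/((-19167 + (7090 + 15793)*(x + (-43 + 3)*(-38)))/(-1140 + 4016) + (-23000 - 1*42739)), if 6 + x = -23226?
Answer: -2876/685920227 ≈ -4.1929e-6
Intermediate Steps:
x = -23232 (x = -6 - 23226 = -23232)
1/((-19167 + (7090 + 15793)*(x + (-43 + 3)*(-38)))/(-1140 + 4016) + (-23000 - 1*42739)) = 1/((-19167 + (7090 + 15793)*(-23232 + (-43 + 3)*(-38)))/(-1140 + 4016) + (-23000 - 1*42739)) = 1/((-19167 + 22883*(-23232 - 40*(-38)))/2876 + (-23000 - 42739)) = 1/((-19167 + 22883*(-23232 + 1520))*(1/2876) - 65739) = 1/((-19167 + 22883*(-21712))*(1/2876) - 65739) = 1/((-19167 - 496835696)*(1/2876) - 65739) = 1/(-496854863*1/2876 - 65739) = 1/(-496854863/2876 - 65739) = 1/(-685920227/2876) = -2876/685920227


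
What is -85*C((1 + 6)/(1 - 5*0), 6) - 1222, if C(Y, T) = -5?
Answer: -797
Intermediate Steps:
-85*C((1 + 6)/(1 - 5*0), 6) - 1222 = -85*(-5) - 1222 = 425 - 1222 = -797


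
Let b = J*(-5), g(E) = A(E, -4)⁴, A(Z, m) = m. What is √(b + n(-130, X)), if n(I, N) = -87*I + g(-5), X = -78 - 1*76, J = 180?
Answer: √10666 ≈ 103.28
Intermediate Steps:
g(E) = 256 (g(E) = (-4)⁴ = 256)
X = -154 (X = -78 - 76 = -154)
n(I, N) = 256 - 87*I (n(I, N) = -87*I + 256 = 256 - 87*I)
b = -900 (b = 180*(-5) = -900)
√(b + n(-130, X)) = √(-900 + (256 - 87*(-130))) = √(-900 + (256 + 11310)) = √(-900 + 11566) = √10666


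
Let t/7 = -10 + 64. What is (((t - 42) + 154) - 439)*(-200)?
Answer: -10200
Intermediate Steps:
t = 378 (t = 7*(-10 + 64) = 7*54 = 378)
(((t - 42) + 154) - 439)*(-200) = (((378 - 42) + 154) - 439)*(-200) = ((336 + 154) - 439)*(-200) = (490 - 439)*(-200) = 51*(-200) = -10200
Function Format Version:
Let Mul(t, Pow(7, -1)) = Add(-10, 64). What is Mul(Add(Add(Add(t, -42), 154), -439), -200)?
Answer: -10200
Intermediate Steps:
t = 378 (t = Mul(7, Add(-10, 64)) = Mul(7, 54) = 378)
Mul(Add(Add(Add(t, -42), 154), -439), -200) = Mul(Add(Add(Add(378, -42), 154), -439), -200) = Mul(Add(Add(336, 154), -439), -200) = Mul(Add(490, -439), -200) = Mul(51, -200) = -10200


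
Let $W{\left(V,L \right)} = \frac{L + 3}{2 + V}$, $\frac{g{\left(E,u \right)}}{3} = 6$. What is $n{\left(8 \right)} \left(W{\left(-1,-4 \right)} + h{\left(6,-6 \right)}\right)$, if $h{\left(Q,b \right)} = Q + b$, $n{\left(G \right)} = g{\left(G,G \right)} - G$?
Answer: $-10$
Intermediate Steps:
$g{\left(E,u \right)} = 18$ ($g{\left(E,u \right)} = 3 \cdot 6 = 18$)
$W{\left(V,L \right)} = \frac{3 + L}{2 + V}$
$n{\left(G \right)} = 18 - G$
$n{\left(8 \right)} \left(W{\left(-1,-4 \right)} + h{\left(6,-6 \right)}\right) = \left(18 - 8\right) \left(\frac{3 - 4}{2 - 1} + \left(6 - 6\right)\right) = \left(18 - 8\right) \left(1^{-1} \left(-1\right) + 0\right) = 10 \left(1 \left(-1\right) + 0\right) = 10 \left(-1 + 0\right) = 10 \left(-1\right) = -10$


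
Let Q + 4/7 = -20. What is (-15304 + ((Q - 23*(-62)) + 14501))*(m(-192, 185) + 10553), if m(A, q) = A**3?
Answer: -29802951695/7 ≈ -4.2576e+9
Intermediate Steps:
Q = -144/7 (Q = -4/7 - 20 = -144/7 ≈ -20.571)
(-15304 + ((Q - 23*(-62)) + 14501))*(m(-192, 185) + 10553) = (-15304 + ((-144/7 - 23*(-62)) + 14501))*((-192)**3 + 10553) = (-15304 + ((-144/7 + 1426) + 14501))*(-7077888 + 10553) = (-15304 + (9838/7 + 14501))*(-7067335) = (-15304 + 111345/7)*(-7067335) = (4217/7)*(-7067335) = -29802951695/7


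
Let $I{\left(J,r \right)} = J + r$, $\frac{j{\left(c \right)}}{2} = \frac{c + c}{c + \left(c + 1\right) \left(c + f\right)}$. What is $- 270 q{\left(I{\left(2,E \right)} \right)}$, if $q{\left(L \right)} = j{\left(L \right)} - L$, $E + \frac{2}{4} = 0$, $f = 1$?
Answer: $\frac{6075}{31} \approx 195.97$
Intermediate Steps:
$E = - \frac{1}{2}$ ($E = - \frac{1}{2} + 0 = - \frac{1}{2} \approx -0.5$)
$j{\left(c \right)} = \frac{4 c}{c + \left(1 + c\right)^{2}}$ ($j{\left(c \right)} = 2 \frac{c + c}{c + \left(c + 1\right) \left(c + 1\right)} = 2 \frac{2 c}{c + \left(1 + c\right) \left(1 + c\right)} = 2 \frac{2 c}{c + \left(1 + c\right)^{2}} = \frac{4 c}{c + \left(1 + c\right)^{2}}$)
$q{\left(L \right)} = - L + \frac{4 L}{1 + L^{2} + 3 L}$ ($q{\left(L \right)} = \frac{4 L}{1 + L^{2} + 3 L} - L = - L + \frac{4 L}{1 + L^{2} + 3 L}$)
$- 270 q{\left(I{\left(2,E \right)} \right)} = - 270 \frac{\left(2 - \frac{1}{2}\right) \left(3 - \left(2 - \frac{1}{2}\right)^{2} - 3 \left(2 - \frac{1}{2}\right)\right)}{1 + \left(2 - \frac{1}{2}\right)^{2} + 3 \left(2 - \frac{1}{2}\right)} = - 270 \frac{3 \left(3 - \left(\frac{3}{2}\right)^{2} - \frac{9}{2}\right)}{2 \left(1 + \left(\frac{3}{2}\right)^{2} + 3 \cdot \frac{3}{2}\right)} = - 270 \frac{3 \left(3 - \frac{9}{4} - \frac{9}{2}\right)}{2 \left(1 + \frac{9}{4} + \frac{9}{2}\right)} = - 270 \frac{3 \left(3 - \frac{9}{4} - \frac{9}{2}\right)}{2 \cdot \frac{31}{4}} = - 270 \cdot \frac{3}{2} \cdot \frac{4}{31} \left(- \frac{15}{4}\right) = \left(-270\right) \left(- \frac{45}{62}\right) = \frac{6075}{31}$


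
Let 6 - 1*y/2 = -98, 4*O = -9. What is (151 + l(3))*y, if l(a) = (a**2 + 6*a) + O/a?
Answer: 36868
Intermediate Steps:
O = -9/4 (O = (1/4)*(-9) = -9/4 ≈ -2.2500)
y = 208 (y = 12 - 2*(-98) = 12 + 196 = 208)
l(a) = a**2 + 6*a - 9/(4*a) (l(a) = (a**2 + 6*a) - 9/(4*a) = a**2 + 6*a - 9/(4*a))
(151 + l(3))*y = (151 + (3**2 + 6*3 - 9/4/3))*208 = (151 + (9 + 18 - 9/4*1/3))*208 = (151 + (9 + 18 - 3/4))*208 = (151 + 105/4)*208 = (709/4)*208 = 36868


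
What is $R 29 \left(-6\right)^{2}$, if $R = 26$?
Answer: $27144$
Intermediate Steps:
$R 29 \left(-6\right)^{2} = 26 \cdot 29 \left(-6\right)^{2} = 754 \cdot 36 = 27144$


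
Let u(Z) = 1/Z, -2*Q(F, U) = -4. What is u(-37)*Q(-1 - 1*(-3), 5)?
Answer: -2/37 ≈ -0.054054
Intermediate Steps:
Q(F, U) = 2 (Q(F, U) = -½*(-4) = 2)
u(Z) = 1/Z
u(-37)*Q(-1 - 1*(-3), 5) = 2/(-37) = -1/37*2 = -2/37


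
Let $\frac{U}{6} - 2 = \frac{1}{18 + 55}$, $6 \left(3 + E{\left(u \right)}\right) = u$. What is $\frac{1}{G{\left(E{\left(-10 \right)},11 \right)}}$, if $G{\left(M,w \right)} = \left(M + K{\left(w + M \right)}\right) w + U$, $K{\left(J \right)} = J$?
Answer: $\frac{219}{6661} \approx 0.032878$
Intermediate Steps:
$E{\left(u \right)} = -3 + \frac{u}{6}$
$U = \frac{882}{73}$ ($U = 12 + \frac{6}{18 + 55} = 12 + \frac{6}{73} = \frac{882}{73} \approx 12.082$)
$G{\left(M,w \right)} = \frac{882}{73} + w \left(w + 2 M\right)$ ($G{\left(M,w \right)} = \left(M + \left(w + M\right)\right) w + \frac{882}{73} = \left(M + \left(M + w\right)\right) w + \frac{882}{73} = \left(w + 2 M\right) w + \frac{882}{73} = w \left(w + 2 M\right) + \frac{882}{73} = \frac{882}{73} + w \left(w + 2 M\right)$)
$\frac{1}{G{\left(E{\left(-10 \right)},11 \right)}} = \frac{1}{\frac{882}{73} + 11^{2} + 2 \left(-3 + \frac{1}{6} \left(-10\right)\right) 11} = \frac{1}{\frac{882}{73} + 121 + 2 \left(-3 - \frac{5}{3}\right) 11} = \frac{1}{\frac{882}{73} + 121 + 2 \left(- \frac{14}{3}\right) 11} = \frac{1}{\frac{882}{73} + 121 - \frac{308}{3}} = \frac{1}{\frac{6661}{219}} = \frac{219}{6661}$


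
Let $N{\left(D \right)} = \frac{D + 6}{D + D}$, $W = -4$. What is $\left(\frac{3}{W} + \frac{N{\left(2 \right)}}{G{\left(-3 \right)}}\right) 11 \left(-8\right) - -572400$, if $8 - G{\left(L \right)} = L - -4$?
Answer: $\frac{4007086}{7} \approx 5.7244 \cdot 10^{5}$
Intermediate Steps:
$N{\left(D \right)} = \frac{6 + D}{2 D}$
$G{\left(L \right)} = 4 - L$ ($G{\left(L \right)} = 8 - \left(L - -4\right) = 8 - \left(L + 4\right) = 8 - \left(4 + L\right) = 4 - L$)
$\left(\frac{3}{W} + \frac{N{\left(2 \right)}}{G{\left(-3 \right)}}\right) 11 \left(-8\right) - -572400 = \left(\frac{3}{-4} + \frac{\frac{1}{2} \cdot \frac{1}{2} \left(6 + 2\right)}{4 - -3}\right) 11 \left(-8\right) - -572400 = \left(3 \left(- \frac{1}{4}\right) + \frac{\frac{1}{2} \cdot \frac{1}{2} \cdot 8}{4 + 3}\right) 11 \left(-8\right) + 572400 = \left(- \frac{3}{4} + \frac{2}{7}\right) 11 \left(-8\right) + 572400 = \left(- \frac{13}{28}\right) 11 \left(-8\right) + 572400 = \left(- \frac{143}{28}\right) \left(-8\right) + 572400 = \frac{286}{7} + 572400 = \frac{4007086}{7}$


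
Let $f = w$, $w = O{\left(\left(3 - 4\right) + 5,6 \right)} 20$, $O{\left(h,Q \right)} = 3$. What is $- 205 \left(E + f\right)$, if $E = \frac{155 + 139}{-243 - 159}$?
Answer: $- \frac{814055}{67} \approx -12150.0$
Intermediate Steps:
$E = - \frac{49}{67}$ ($E = \frac{294}{-402} = 294 \left(- \frac{1}{402}\right) = - \frac{49}{67} \approx -0.73134$)
$w = 60$ ($w = 3 \cdot 20 = 60$)
$f = 60$
$- 205 \left(E + f\right) = - 205 \left(- \frac{49}{67} + 60\right) = \left(-205\right) \frac{3971}{67} = - \frac{814055}{67}$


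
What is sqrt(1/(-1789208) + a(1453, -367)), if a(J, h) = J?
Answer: sqrt(1162859607886346)/894604 ≈ 38.118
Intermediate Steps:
sqrt(1/(-1789208) + a(1453, -367)) = sqrt(1/(-1789208) + 1453) = sqrt(-1/1789208 + 1453) = sqrt(2599719223/1789208) = sqrt(1162859607886346)/894604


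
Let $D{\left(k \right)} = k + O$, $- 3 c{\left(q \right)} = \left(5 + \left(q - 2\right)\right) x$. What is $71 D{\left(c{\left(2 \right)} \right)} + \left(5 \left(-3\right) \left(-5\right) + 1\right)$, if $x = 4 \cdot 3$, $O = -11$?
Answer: $-2125$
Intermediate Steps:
$x = 12$
$c{\left(q \right)} = -12 - 4 q$ ($c{\left(q \right)} = - \frac{\left(5 + \left(q - 2\right)\right) 12}{3} = - \frac{\left(5 + \left(-2 + q\right)\right) 12}{3} = - \frac{\left(3 + q\right) 12}{3} = - \frac{36 + 12 q}{3} = -12 - 4 q$)
$D{\left(k \right)} = -11 + k$ ($D{\left(k \right)} = k - 11 = -11 + k$)
$71 D{\left(c{\left(2 \right)} \right)} + \left(5 \left(-3\right) \left(-5\right) + 1\right) = 71 \left(-11 - 20\right) + \left(5 \left(-3\right) \left(-5\right) + 1\right) = 71 \left(-11 - 20\right) + \left(\left(-15\right) \left(-5\right) + 1\right) = 71 \left(-11 - 20\right) + \left(75 + 1\right) = 71 \left(-31\right) + 76 = -2201 + 76 = -2125$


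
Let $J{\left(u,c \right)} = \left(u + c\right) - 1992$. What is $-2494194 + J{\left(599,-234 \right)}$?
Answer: $-2495821$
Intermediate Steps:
$J{\left(u,c \right)} = -1992 + c + u$ ($J{\left(u,c \right)} = \left(c + u\right) - 1992 = -1992 + c + u$)
$-2494194 + J{\left(599,-234 \right)} = -2494194 - 1627 = -2495821$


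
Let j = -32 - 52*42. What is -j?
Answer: 2216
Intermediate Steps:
j = -2216 (j = -32 - 2184 = -2216)
-j = -1*(-2216) = 2216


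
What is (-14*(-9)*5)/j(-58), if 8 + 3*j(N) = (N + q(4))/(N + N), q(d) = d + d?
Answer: -109620/439 ≈ -249.70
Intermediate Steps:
q(d) = 2*d
j(N) = -8/3 + (8 + N)/(6*N) (j(N) = -8/3 + ((N + 2*4)/(N + N))/3 = -8/3 + ((N + 8)/((2*N)))/3 = -8/3 + ((8 + N)*(1/(2*N)))/3 = -8/3 + ((8 + N)/(2*N))/3 = -8/3 + (8 + N)/(6*N))
(-14*(-9)*5)/j(-58) = (-14*(-9)*5)/(((1/6)*(8 - 15*(-58))/(-58))) = (126*5)/(((1/6)*(-1/58)*(8 + 870))) = 630/(((1/6)*(-1/58)*878)) = 630/(-439/174) = 630*(-174/439) = -109620/439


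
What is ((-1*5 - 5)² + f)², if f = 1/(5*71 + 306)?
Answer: 4369342201/436921 ≈ 10000.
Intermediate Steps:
f = 1/661 (f = 1/(355 + 306) = 1/661 ≈ 0.0015129)
((-1*5 - 5)² + f)² = ((-1*5 - 5)² + 1/661)² = ((-5 - 5)² + 1/661)² = ((-10)² + 1/661)² = (100 + 1/661)² = (66101/661)² = 4369342201/436921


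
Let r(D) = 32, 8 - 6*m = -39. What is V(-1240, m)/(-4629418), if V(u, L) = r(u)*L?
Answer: -376/6944127 ≈ -5.4146e-5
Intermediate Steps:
m = 47/6 (m = 4/3 - ⅙*(-39) = 4/3 + 13/2 = 47/6 ≈ 7.8333)
V(u, L) = 32*L
V(-1240, m)/(-4629418) = (32*(47/6))/(-4629418) = (752/3)*(-1/4629418) = -376/6944127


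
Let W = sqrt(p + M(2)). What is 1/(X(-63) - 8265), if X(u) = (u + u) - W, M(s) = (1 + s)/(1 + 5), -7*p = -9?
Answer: -117474/985724309 + 5*sqrt(14)/985724309 ≈ -0.00011916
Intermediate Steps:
p = 9/7 (p = -1/7*(-9) = 9/7 ≈ 1.2857)
M(s) = 1/6 + s/6 (M(s) = (1 + s)/6 = (1 + s)*(1/6) = 1/6 + s/6)
W = 5*sqrt(14)/14 (W = sqrt(9/7 + (1/6 + (1/6)*2)) = sqrt(9/7 + (1/6 + 1/3)) = sqrt(9/7 + 1/2) = sqrt(25/14) = 5*sqrt(14)/14 ≈ 1.3363)
X(u) = 2*u - 5*sqrt(14)/14 (X(u) = (u + u) - 5*sqrt(14)/14 = 2*u - 5*sqrt(14)/14)
1/(X(-63) - 8265) = 1/((2*(-63) - 5*sqrt(14)/14) - 8265) = 1/((-126 - 5*sqrt(14)/14) - 8265) = 1/(-8391 - 5*sqrt(14)/14)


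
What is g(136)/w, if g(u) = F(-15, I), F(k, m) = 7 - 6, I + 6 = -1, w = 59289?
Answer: 1/59289 ≈ 1.6867e-5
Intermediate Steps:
I = -7 (I = -6 - 1 = -7)
F(k, m) = 1
g(u) = 1
g(136)/w = 1/59289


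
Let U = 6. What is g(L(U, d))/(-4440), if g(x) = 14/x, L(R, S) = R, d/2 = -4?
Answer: -7/13320 ≈ -0.00052553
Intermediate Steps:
d = -8 (d = 2*(-4) = -8)
g(L(U, d))/(-4440) = (14/6)/(-4440) = (14*(⅙))*(-1/4440) = (7/3)*(-1/4440) = -7/13320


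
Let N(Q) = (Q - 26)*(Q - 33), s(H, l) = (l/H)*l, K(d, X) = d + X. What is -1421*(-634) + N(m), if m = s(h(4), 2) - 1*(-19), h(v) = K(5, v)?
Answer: 72981232/81 ≈ 9.0100e+5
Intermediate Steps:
K(d, X) = X + d
h(v) = 5 + v (h(v) = v + 5 = 5 + v)
s(H, l) = l²/H
m = 175/9 (m = 2²/(5 + 4) - 1*(-19) = 4/9 + 19 = 175/9 ≈ 19.444)
N(Q) = (-33 + Q)*(-26 + Q) (N(Q) = (-26 + Q)*(-33 + Q) = (-33 + Q)*(-26 + Q))
-1421*(-634) + N(m) = -1421*(-634) + (858 + (175/9)² - 59*175/9) = 900914 + (858 + 30625/81 - 10325/9) = 900914 + 7198/81 = 72981232/81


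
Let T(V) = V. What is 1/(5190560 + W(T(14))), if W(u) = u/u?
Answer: 1/5190561 ≈ 1.9266e-7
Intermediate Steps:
W(u) = 1
1/(5190560 + W(T(14))) = 1/(5190560 + 1) = 1/5190561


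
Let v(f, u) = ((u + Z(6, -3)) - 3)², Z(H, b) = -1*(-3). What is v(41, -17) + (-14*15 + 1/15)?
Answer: 1186/15 ≈ 79.067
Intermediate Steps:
Z(H, b) = 3
v(f, u) = u² (v(f, u) = ((u + 3) - 3)² = ((3 + u) - 3)² = u²)
v(41, -17) + (-14*15 + 1/15) = (-17)² + (-14*15 + 1/15) = 289 + (-210 + 1/15) = 289 - 3149/15 = 1186/15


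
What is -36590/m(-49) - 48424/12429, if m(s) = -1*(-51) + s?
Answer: -227436979/12429 ≈ -18299.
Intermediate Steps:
m(s) = 51 + s
-36590/m(-49) - 48424/12429 = -36590/(51 - 49) - 48424/12429 = -36590/2 - 48424*1/12429 = -36590*½ - 48424/12429 = -18295 - 48424/12429 = -227436979/12429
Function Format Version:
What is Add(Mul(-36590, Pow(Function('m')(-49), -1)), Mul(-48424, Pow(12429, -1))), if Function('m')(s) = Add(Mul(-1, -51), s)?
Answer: Rational(-227436979, 12429) ≈ -18299.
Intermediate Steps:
Function('m')(s) = Add(51, s)
Add(Mul(-36590, Pow(Function('m')(-49), -1)), Mul(-48424, Pow(12429, -1))) = Add(Mul(-36590, Pow(Add(51, -49), -1)), Mul(-48424, Pow(12429, -1))) = Add(Mul(-36590, Pow(2, -1)), Mul(-48424, Rational(1, 12429))) = Add(Mul(-36590, Rational(1, 2)), Rational(-48424, 12429)) = Add(-18295, Rational(-48424, 12429)) = Rational(-227436979, 12429)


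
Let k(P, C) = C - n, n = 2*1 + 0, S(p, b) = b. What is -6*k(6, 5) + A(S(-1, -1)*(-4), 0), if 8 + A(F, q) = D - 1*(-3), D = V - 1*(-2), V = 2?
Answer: -19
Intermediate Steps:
n = 2 (n = 2 + 0 = 2)
D = 4 (D = 2 - 1*(-2) = 2 + 2 = 4)
A(F, q) = -1 (A(F, q) = -8 + (4 - 1*(-3)) = -8 + (4 + 3) = -8 + 7 = -1)
k(P, C) = -2 + C (k(P, C) = C - 1*2 = C - 2 = -2 + C)
-6*k(6, 5) + A(S(-1, -1)*(-4), 0) = -6*(-2 + 5) - 1 = -6*3 - 1 = -18 - 1 = -19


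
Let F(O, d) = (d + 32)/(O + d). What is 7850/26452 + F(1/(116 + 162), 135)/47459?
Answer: 6991760166601/23557935999754 ≈ 0.29679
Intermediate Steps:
F(O, d) = (32 + d)/(O + d)
7850/26452 + F(1/(116 + 162), 135)/47459 = 7850/26452 + ((32 + 135)/(1/(116 + 162) + 135))/47459 = 7850*(1/26452) + (167/(1/278 + 135))*(1/47459) = 3925/13226 + (167/(1/278 + 135))*(1/47459) = 3925/13226 + (167/(37531/278))*(1/47459) = 3925/13226 + ((278/37531)*167)*(1/47459) = 3925/13226 + (46426/37531)*(1/47459) = 3925/13226 + 46426/1781183729 = 6991760166601/23557935999754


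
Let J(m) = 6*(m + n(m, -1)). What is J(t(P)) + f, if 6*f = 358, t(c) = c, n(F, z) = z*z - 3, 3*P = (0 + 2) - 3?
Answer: 137/3 ≈ 45.667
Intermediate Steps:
P = -1/3 (P = ((0 + 2) - 3)/3 = (2 - 3)/3 = (1/3)*(-1) = -1/3 ≈ -0.33333)
n(F, z) = -3 + z**2 (n(F, z) = z**2 - 3 = -3 + z**2)
J(m) = -12 + 6*m (J(m) = 6*(m + (-3 + (-1)**2)) = 6*(m + (-3 + 1)) = 6*(m - 2) = 6*(-2 + m) = -12 + 6*m)
f = 179/3 (f = (1/6)*358 = 179/3 ≈ 59.667)
J(t(P)) + f = (-12 + 6*(-1/3)) + 179/3 = (-12 - 2) + 179/3 = -14 + 179/3 = 137/3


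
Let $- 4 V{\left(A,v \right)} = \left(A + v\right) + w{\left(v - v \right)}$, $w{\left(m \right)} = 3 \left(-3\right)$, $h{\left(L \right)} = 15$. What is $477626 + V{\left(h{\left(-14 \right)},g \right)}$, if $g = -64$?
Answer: $\frac{955281}{2} \approx 4.7764 \cdot 10^{5}$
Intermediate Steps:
$w{\left(m \right)} = -9$
$V{\left(A,v \right)} = \frac{9}{4} - \frac{A}{4} - \frac{v}{4}$ ($V{\left(A,v \right)} = - \frac{\left(A + v\right) - 9}{4} = - \frac{-9 + A + v}{4} = \frac{9}{4} - \frac{A}{4} - \frac{v}{4}$)
$477626 + V{\left(h{\left(-14 \right)},g \right)} = 477626 - - \frac{29}{2} = 477626 + \left(\frac{9}{4} - \frac{15}{4} + 16\right) = 477626 + \frac{29}{2} = \frac{955281}{2}$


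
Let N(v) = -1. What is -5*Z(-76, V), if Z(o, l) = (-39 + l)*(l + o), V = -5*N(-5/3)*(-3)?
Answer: -24570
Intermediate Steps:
V = -15 (V = -5*(-1)*(-3) = 5*(-3) = -15)
-5*Z(-76, V) = -5*((-15)² - 39*(-15) - 39*(-76) - 15*(-76)) = -5*(225 + 585 + 2964 + 1140) = -5*4914 = -24570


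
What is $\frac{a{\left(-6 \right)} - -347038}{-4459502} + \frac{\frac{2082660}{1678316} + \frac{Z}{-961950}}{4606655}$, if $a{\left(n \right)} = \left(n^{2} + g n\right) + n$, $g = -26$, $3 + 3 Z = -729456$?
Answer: $- \frac{107599092340569179655971}{1381933177827507204946750} \approx -0.077861$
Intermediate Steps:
$Z = -243153$ ($Z = -1 + \frac{1}{3} \left(-729456\right) = -1 - 243152 = -243153$)
$a{\left(n \right)} = n^{2} - 25 n$ ($a{\left(n \right)} = \left(n^{2} - 26 n\right) + n = n^{2} - 25 n$)
$\frac{a{\left(-6 \right)} - -347038}{-4459502} + \frac{\frac{2082660}{1678316} + \frac{Z}{-961950}}{4606655} = \frac{- 6 \left(-25 - 6\right) - -347038}{-4459502} + \frac{\frac{2082660}{1678316} - \frac{243153}{-961950}}{4606655} = \left(\left(-6\right) \left(-31\right) + 347038\right) \left(- \frac{1}{4459502}\right) + \left(2082660 \cdot \frac{1}{1678316} - - \frac{81051}{320650}\right) \frac{1}{4606655} = \left(186 + 347038\right) \left(- \frac{1}{4459502}\right) + \left(\frac{520665}{419579} + \frac{81051}{320650}\right) \frac{1}{4606655} = 347224 \left(- \frac{1}{4459502}\right) + \frac{200958529779}{134538006350} \cdot \frac{1}{4606655} = - \frac{173612}{2229751} + \frac{200958529779}{619770179642259250} = - \frac{107599092340569179655971}{1381933177827507204946750}$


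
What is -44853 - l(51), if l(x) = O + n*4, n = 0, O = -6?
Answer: -44847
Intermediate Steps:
l(x) = -6 (l(x) = -6 + 0*4 = -6 + 0 = -6)
-44853 - l(51) = -44853 - 1*(-6) = -44853 + 6 = -44847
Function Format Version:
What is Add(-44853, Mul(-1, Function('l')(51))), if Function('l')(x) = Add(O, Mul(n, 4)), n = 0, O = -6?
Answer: -44847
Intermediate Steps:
Function('l')(x) = -6 (Function('l')(x) = Add(-6, Mul(0, 4)) = Add(-6, 0) = -6)
Add(-44853, Mul(-1, Function('l')(51))) = Add(-44853, Mul(-1, -6)) = Add(-44853, 6) = -44847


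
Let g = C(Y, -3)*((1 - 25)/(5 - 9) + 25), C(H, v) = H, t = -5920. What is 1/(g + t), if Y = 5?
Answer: -1/5765 ≈ -0.00017346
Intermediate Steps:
g = 155 (g = 5*((1 - 25)/(5 - 9) + 25) = 5*(-24/(-4) + 25) = 5*(-24*(-¼) + 25) = 5*(6 + 25) = 5*31 = 155)
1/(g + t) = 1/(155 - 5920) = 1/(-5765) = -1/5765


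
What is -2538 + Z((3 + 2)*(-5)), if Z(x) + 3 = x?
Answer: -2566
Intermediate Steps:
Z(x) = -3 + x
-2538 + Z((3 + 2)*(-5)) = -2538 + (-3 + (3 + 2)*(-5)) = -2538 + (-3 + 5*(-5)) = -2538 + (-3 - 25) = -2538 - 28 = -2566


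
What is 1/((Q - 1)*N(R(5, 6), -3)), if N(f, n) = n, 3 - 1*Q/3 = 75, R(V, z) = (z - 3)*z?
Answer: 1/651 ≈ 0.0015361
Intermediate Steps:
R(V, z) = z*(-3 + z) (R(V, z) = (-3 + z)*z = z*(-3 + z))
Q = -216 (Q = 9 - 3*75 = 9 - 225 = -216)
1/((Q - 1)*N(R(5, 6), -3)) = 1/((-216 - 1)*(-3)) = 1/(-217*(-3)) = 1/651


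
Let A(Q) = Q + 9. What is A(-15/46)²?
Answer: 159201/2116 ≈ 75.237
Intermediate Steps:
A(Q) = 9 + Q
A(-15/46)² = (9 - 15/46)² = (399/46)² = 159201/2116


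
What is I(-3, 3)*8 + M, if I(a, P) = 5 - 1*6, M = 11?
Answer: 3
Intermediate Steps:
I(a, P) = -1 (I(a, P) = 5 - 6 = -1)
I(-3, 3)*8 + M = -1*8 + 11 = -8 + 11 = 3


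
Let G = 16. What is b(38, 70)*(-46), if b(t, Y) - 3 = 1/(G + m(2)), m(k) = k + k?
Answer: -1403/10 ≈ -140.30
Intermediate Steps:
m(k) = 2*k
b(t, Y) = 61/20 (b(t, Y) = 3 + 1/(16 + 2*2) = 3 + 1/(16 + 4) = 3 + 1/20 = 61/20)
b(38, 70)*(-46) = (61/20)*(-46) = -1403/10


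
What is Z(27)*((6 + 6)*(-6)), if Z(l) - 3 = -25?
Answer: 1584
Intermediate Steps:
Z(l) = -22 (Z(l) = 3 - 25 = -22)
Z(27)*((6 + 6)*(-6)) = -22*(6 + 6)*(-6) = -264*(-6) = -22*(-72) = 1584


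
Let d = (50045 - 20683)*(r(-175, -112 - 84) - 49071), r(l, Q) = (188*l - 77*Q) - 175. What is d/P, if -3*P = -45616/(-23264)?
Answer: 8588078108376/2851 ≈ 3.0123e+9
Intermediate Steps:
r(l, Q) = -175 - 77*Q + 188*l (r(l, Q) = (-77*Q + 188*l) - 175 = -175 - 77*Q + 188*l)
d = -1968839548 (d = (50045 - 20683)*((-175 - 77*(-112 - 84) + 188*(-175)) - 49071) = 29362*((-175 - 77*(-196) - 32900) - 49071) = 29362*((-175 + 15092 - 32900) - 49071) = 29362*(-17983 - 49071) = 29362*(-67054) = -1968839548)
P = -2851/4362 (P = -(-45616)/(3*(-23264)) = -(-45616)*(-1)/(3*23264) = -⅓*2851/1454 = -2851/4362 ≈ -0.65360)
d/P = -1968839548/(-2851/4362) = -1968839548*(-4362/2851) = 8588078108376/2851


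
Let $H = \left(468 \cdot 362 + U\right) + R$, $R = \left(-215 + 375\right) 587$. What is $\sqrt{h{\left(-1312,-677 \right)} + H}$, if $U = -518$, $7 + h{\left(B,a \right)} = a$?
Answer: $3 \sqrt{29126} \approx 511.99$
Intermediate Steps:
$h{\left(B,a \right)} = -7 + a$
$R = 93920$ ($R = 160 \cdot 587 = 93920$)
$H = 262818$ ($H = \left(468 \cdot 362 - 518\right) + 93920 = \left(169416 - 518\right) + 93920 = 168898 + 93920 = 262818$)
$\sqrt{h{\left(-1312,-677 \right)} + H} = \sqrt{\left(-7 - 677\right) + 262818} = \sqrt{-684 + 262818} = \sqrt{262134} = 3 \sqrt{29126}$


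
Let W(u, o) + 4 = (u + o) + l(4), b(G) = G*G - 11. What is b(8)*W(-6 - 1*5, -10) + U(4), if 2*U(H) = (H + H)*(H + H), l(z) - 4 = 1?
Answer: -1028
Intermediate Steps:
l(z) = 5 (l(z) = 4 + 1 = 5)
b(G) = -11 + G**2 (b(G) = G**2 - 11 = -11 + G**2)
U(H) = 2*H**2 (U(H) = ((H + H)*(H + H))/2 = ((2*H)*(2*H))/2 = (4*H**2)/2 = 2*H**2)
W(u, o) = 1 + o + u (W(u, o) = -4 + ((u + o) + 5) = -4 + ((o + u) + 5) = -4 + (5 + o + u) = 1 + o + u)
b(8)*W(-6 - 1*5, -10) + U(4) = (-11 + 8**2)*(1 - 10 + (-6 - 1*5)) + 2*4**2 = (-11 + 64)*(1 - 10 + (-6 - 5)) + 2*16 = 53*(1 - 10 - 11) + 32 = 53*(-20) + 32 = -1060 + 32 = -1028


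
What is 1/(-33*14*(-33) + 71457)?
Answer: 1/86703 ≈ 1.1534e-5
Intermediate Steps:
1/(-33*14*(-33) + 71457) = 1/(-462*(-33) + 71457) = 1/(15246 + 71457) = 1/86703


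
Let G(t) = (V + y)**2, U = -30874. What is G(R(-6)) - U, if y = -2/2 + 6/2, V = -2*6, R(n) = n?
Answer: 30974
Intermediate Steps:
V = -12
y = 2 (y = -2*1/2 + 6*(1/2) = -1 + 3 = 2)
G(t) = 100 (G(t) = (-12 + 2)**2 = (-10)**2 = 100)
G(R(-6)) - U = 100 - 1*(-30874) = 100 + 30874 = 30974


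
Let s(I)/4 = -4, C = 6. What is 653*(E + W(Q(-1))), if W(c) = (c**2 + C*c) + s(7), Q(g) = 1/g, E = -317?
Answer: -220714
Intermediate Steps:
s(I) = -16 (s(I) = 4*(-4) = -16)
W(c) = -16 + c**2 + 6*c (W(c) = (c**2 + 6*c) - 16 = -16 + c**2 + 6*c)
653*(E + W(Q(-1))) = 653*(-317 + (-16 + (1/(-1))**2 + 6/(-1))) = 653*(-317 + (-16 + (-1)**2 + 6*(-1))) = 653*(-317 + (-16 + 1 - 6)) = 653*(-317 - 21) = 653*(-338) = -220714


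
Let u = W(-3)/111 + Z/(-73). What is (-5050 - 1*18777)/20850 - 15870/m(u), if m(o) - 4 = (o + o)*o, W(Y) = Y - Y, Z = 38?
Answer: -73495285592/21027225 ≈ -3495.2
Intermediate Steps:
W(Y) = 0
u = -38/73 (u = 0/111 + 38/(-73) = 0*(1/111) + 38*(-1/73) = 0 - 38/73 = -38/73 ≈ -0.52055)
m(o) = 4 + 2*o**2 (m(o) = 4 + (o + o)*o = 4 + (2*o)*o = 4 + 2*o**2)
(-5050 - 1*18777)/20850 - 15870/m(u) = (-5050 - 1*18777)/20850 - 15870/(4 + 2*(-38/73)**2) = (-5050 - 18777)*(1/20850) - 15870/(4 + 2*(1444/5329)) = -23827*1/20850 - 15870/(4 + 2888/5329) = -23827/20850 - 15870/24204/5329 = -23827/20850 - 15870*5329/24204 = -23827/20850 - 14095205/4034 = -73495285592/21027225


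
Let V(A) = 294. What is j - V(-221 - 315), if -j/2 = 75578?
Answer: -151450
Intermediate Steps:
j = -151156 (j = -2*75578 = -151156)
j - V(-221 - 315) = -151156 - 1*294 = -151156 - 294 = -151450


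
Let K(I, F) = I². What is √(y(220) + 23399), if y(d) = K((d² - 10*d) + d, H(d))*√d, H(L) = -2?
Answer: √(23399 + 4309632800*√55) ≈ 1.7878e+5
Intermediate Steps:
y(d) = √d*(d² - 9*d)² (y(d) = ((d² - 10*d) + d)²*√d = (d² - 9*d)²*√d = √d*(d² - 9*d)²)
√(y(220) + 23399) = √(220^(5/2)*(-9 + 220)² + 23399) = √((96800*√55)*211² + 23399) = √((96800*√55)*44521 + 23399) = √(4309632800*√55 + 23399) = √(23399 + 4309632800*√55)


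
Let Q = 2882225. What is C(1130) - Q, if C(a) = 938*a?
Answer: -1822285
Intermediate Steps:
C(1130) - Q = 938*1130 - 1*2882225 = 1059940 - 2882225 = -1822285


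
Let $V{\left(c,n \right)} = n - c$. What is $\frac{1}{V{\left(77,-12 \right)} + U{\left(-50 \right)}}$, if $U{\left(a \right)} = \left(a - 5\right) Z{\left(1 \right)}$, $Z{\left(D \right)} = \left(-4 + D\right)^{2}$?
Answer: $- \frac{1}{584} \approx -0.0017123$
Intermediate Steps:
$U{\left(a \right)} = -45 + 9 a$ ($U{\left(a \right)} = \left(a - 5\right) \left(-4 + 1\right)^{2} = \left(-5 + a\right) \left(-3\right)^{2} = \left(-5 + a\right) 9 = -45 + 9 a$)
$\frac{1}{V{\left(77,-12 \right)} + U{\left(-50 \right)}} = \frac{1}{\left(-12 - 77\right) + \left(-45 + 9 \left(-50\right)\right)} = \frac{1}{\left(-12 - 77\right) - 495} = \frac{1}{-89 - 495} = \frac{1}{-584} = - \frac{1}{584}$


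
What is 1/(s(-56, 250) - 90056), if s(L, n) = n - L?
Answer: -1/89750 ≈ -1.1142e-5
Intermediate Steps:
1/(s(-56, 250) - 90056) = 1/((250 - 1*(-56)) - 90056) = 1/((250 + 56) - 90056) = 1/(306 - 90056) = 1/(-89750) = -1/89750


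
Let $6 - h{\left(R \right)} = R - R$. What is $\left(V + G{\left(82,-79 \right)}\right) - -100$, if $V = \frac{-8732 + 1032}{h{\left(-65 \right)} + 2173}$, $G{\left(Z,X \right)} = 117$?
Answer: $\frac{465143}{2179} \approx 213.47$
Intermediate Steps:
$h{\left(R \right)} = 6$ ($h{\left(R \right)} = 6 - \left(R - R\right) = 6 - 0 = 6 + 0 = 6$)
$V = - \frac{7700}{2179}$ ($V = \frac{-8732 + 1032}{6 + 2173} = - \frac{7700}{2179} \approx -3.5337$)
$\left(V + G{\left(82,-79 \right)}\right) - -100 = \left(- \frac{7700}{2179} + 117\right) - -100 = \frac{247243}{2179} + 100 = \frac{465143}{2179}$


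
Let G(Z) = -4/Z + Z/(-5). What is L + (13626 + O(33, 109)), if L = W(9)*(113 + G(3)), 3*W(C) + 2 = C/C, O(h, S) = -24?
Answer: 610424/45 ≈ 13565.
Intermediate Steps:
G(Z) = -4/Z - Z/5 (G(Z) = -4/Z + Z*(-1/5) = -4/Z - Z/5)
W(C) = -1/3 (W(C) = -2/3 + (C/C)/3 = -2/3 + (1/3)*1 = -2/3 + 1/3 = -1/3)
L = -1666/45 (L = -(113 + (-4/3 - 1/5*3))/3 = -(113 + (-4*1/3 - 3/5))/3 = -(113 + (-4/3 - 3/5))/3 = -(113 - 29/15)/3 = -1/3*1666/15 = -1666/45 ≈ -37.022)
L + (13626 + O(33, 109)) = -1666/45 + (13626 - 24) = -1666/45 + 13602 = 610424/45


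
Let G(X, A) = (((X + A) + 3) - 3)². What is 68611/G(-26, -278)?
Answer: 68611/92416 ≈ 0.74241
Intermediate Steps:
G(X, A) = (A + X)² (G(X, A) = (((A + X) + 3) - 3)² = ((3 + A + X) - 3)² = (A + X)²)
68611/G(-26, -278) = 68611/((-278 - 26)²) = 68611/((-304)²) = 68611/92416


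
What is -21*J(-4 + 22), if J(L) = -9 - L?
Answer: 567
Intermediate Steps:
-21*J(-4 + 22) = -21*(-9 - (-4 + 22)) = -21*(-9 - 1*18) = -21*(-9 - 18) = -21*(-27) = 567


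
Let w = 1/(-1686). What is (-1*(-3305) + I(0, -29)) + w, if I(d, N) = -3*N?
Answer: 5718911/1686 ≈ 3392.0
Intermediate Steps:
w = -1/1686 ≈ -0.00059312
(-1*(-3305) + I(0, -29)) + w = (-1*(-3305) - 3*(-29)) - 1/1686 = (3305 + 87) - 1/1686 = 3392 - 1/1686 = 5718911/1686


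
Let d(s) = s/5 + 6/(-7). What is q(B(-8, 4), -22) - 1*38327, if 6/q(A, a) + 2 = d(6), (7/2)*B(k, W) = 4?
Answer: -1111588/29 ≈ -38331.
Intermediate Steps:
B(k, W) = 8/7 (B(k, W) = (2/7)*4 = 8/7)
d(s) = -6/7 + s/5 (d(s) = s*(⅕) + 6*(-⅐) = s/5 - 6/7 = -6/7 + s/5)
q(A, a) = -105/29 (q(A, a) = 6/(-2 + (-6/7 + (⅕)*6)) = 6/(-2 + (-6/7 + 6/5)) = 6/(-2 + 12/35) = 6/(-58/35) = 6*(-35/58) = -105/29)
q(B(-8, 4), -22) - 1*38327 = -105/29 - 1*38327 = -105/29 - 38327 = -1111588/29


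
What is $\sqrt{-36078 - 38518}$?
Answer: $2 i \sqrt{18649} \approx 273.12 i$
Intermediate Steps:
$\sqrt{-36078 - 38518} = \sqrt{-74596} = 2 i \sqrt{18649}$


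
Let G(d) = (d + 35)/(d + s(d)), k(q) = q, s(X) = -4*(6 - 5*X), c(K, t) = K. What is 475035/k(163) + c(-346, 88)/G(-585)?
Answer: -19678806/4075 ≈ -4829.2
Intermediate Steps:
s(X) = -24 + 20*X
G(d) = (35 + d)/(-24 + 21*d) (G(d) = (d + 35)/(d + (-24 + 20*d)) = (35 + d)/(-24 + 21*d))
475035/k(163) + c(-346, 88)/G(-585) = 475035/163 - 346*3*(-8 + 7*(-585))/(35 - 585) = 475035*(1/163) - 346/((⅓)*(-550)/(-8 - 4095)) = 475035/163 - 346/((⅓)*(-550)/(-4103)) = 475035/163 - 346/((⅓)*(-1/4103)*(-550)) = 475035/163 - 346/50/1119 = 475035/163 - 346*1119/50 = 475035/163 - 193587/25 = -19678806/4075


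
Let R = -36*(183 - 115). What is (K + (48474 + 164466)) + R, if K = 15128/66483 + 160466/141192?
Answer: 109770742649987/521492652 ≈ 2.1049e+5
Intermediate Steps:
K = 711345203/521492652 (K = 15128*(1/66483) + 160466*(1/141192) = 15128/66483 + 80233/70596 = 711345203/521492652 ≈ 1.3641)
R = -2448 (R = -36*68 = -2448)
(K + (48474 + 164466)) + R = (711345203/521492652 + (48474 + 164466)) - 2448 = (711345203/521492652 + 212940) - 2448 = 111047356662083/521492652 - 2448 = 109770742649987/521492652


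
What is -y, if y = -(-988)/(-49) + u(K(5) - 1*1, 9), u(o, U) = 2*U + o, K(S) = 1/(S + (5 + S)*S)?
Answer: 8476/2695 ≈ 3.1451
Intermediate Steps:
K(S) = 1/(S + S*(5 + S))
u(o, U) = o + 2*U
y = -8476/2695 (y = -(-988)/(-49) + ((1/(5*(6 + 5)) - 1*1) + 2*9) = -(-988)*(-1)/49 + (((1/5)/11 - 1) + 18) = -19*52/49 + (((1/5)*(1/11) - 1) + 18) = -988/49 + ((1/55 - 1) + 18) = -988/49 + (-54/55 + 18) = -988/49 + 936/55 = -8476/2695 ≈ -3.1451)
-y = -1*(-8476/2695) = 8476/2695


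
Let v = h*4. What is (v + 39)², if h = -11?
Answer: 25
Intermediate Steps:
v = -44 (v = -11*4 = -44)
(v + 39)² = (-44 + 39)² = (-5)² = 25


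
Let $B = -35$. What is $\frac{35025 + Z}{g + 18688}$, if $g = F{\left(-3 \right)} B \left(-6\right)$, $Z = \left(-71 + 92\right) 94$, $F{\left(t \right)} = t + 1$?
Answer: $\frac{36999}{18268} \approx 2.0253$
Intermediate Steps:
$F{\left(t \right)} = 1 + t$
$Z = 1974$ ($Z = 21 \cdot 94 = 1974$)
$g = -420$ ($g = \left(1 - 3\right) \left(-35\right) \left(-6\right) = \left(-2\right) \left(-35\right) \left(-6\right) = 70 \left(-6\right) = -420$)
$\frac{35025 + Z}{g + 18688} = \frac{35025 + 1974}{-420 + 18688} = \frac{36999}{18268}$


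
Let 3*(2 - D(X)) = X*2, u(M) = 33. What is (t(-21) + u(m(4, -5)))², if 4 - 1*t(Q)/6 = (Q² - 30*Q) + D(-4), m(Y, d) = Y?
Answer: 40921609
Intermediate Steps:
D(X) = 2 - 2*X/3 (D(X) = 2 - X*2/3 = 2 - 2*X/3)
t(Q) = -4 - 6*Q² + 180*Q (t(Q) = 24 - 6*((Q² - 30*Q) + (2 - ⅔*(-4))) = 24 - 6*((Q² - 30*Q) + (2 + 8/3)) = 24 - 6*((Q² - 30*Q) + 14/3) = 24 - 6*(14/3 + Q² - 30*Q) = 24 + (-28 - 6*Q² + 180*Q) = -4 - 6*Q² + 180*Q)
(t(-21) + u(m(4, -5)))² = ((-4 - 6*(-21)² + 180*(-21)) + 33)² = ((-4 - 6*441 - 3780) + 33)² = ((-4 - 2646 - 3780) + 33)² = (-6430 + 33)² = (-6397)² = 40921609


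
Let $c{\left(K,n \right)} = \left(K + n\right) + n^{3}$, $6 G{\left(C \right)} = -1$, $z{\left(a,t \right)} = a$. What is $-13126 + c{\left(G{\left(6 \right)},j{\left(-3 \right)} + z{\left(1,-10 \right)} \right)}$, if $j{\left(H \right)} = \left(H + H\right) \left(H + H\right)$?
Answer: $\frac{225383}{6} \approx 37564.0$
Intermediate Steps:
$G{\left(C \right)} = - \frac{1}{6}$ ($G{\left(C \right)} = \frac{1}{6} \left(-1\right) = - \frac{1}{6}$)
$j{\left(H \right)} = 4 H^{2}$ ($j{\left(H \right)} = 2 H 2 H = 4 H^{2}$)
$c{\left(K,n \right)} = K + n + n^{3}$
$-13126 + c{\left(G{\left(6 \right)},j{\left(-3 \right)} + z{\left(1,-10 \right)} \right)} = -13126 + \left(- \frac{1}{6} + \left(4 \left(-3\right)^{2} + 1\right) + \left(4 \left(-3\right)^{2} + 1\right)^{3}\right) = -13126 + \left(- \frac{1}{6} + \left(4 \cdot 9 + 1\right) + \left(4 \cdot 9 + 1\right)^{3}\right) = -13126 + \left(- \frac{1}{6} + \left(36 + 1\right) + \left(36 + 1\right)^{3}\right) = -13126 + \left(- \frac{1}{6} + 37 + 37^{3}\right) = -13126 + \left(- \frac{1}{6} + 37 + 50653\right) = -13126 + \frac{304139}{6} = \frac{225383}{6}$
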